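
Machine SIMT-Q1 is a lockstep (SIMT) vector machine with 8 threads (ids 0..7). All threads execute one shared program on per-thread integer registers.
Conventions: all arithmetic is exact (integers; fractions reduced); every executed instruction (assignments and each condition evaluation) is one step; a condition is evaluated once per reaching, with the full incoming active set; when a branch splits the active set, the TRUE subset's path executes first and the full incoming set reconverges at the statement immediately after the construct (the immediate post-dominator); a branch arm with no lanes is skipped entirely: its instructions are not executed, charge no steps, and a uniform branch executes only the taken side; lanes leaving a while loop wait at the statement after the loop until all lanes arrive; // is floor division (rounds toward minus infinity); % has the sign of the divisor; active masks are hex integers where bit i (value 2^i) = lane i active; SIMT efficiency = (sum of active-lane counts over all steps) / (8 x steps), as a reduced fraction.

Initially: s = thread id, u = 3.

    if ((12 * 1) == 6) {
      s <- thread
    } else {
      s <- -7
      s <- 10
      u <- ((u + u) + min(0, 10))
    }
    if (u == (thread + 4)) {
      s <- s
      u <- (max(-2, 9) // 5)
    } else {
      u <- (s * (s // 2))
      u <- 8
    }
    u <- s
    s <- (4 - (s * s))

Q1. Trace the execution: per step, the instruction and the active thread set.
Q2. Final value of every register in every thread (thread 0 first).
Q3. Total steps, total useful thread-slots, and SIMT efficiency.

step 0: eval ((12 * 1) == 6)         0xff
step 1: s <- -7                      0xff
step 2: s <- 10                      0xff
step 3: u <- ((u + u) + min(0, 10))  0xff
step 4: eval (u == (thread + 4))     0xff
step 5: s <- s                       0x04
step 6: u <- (max(-2, 9) // 5)       0x04
step 7: u <- (s * (s // 2))          0xfb
step 8: u <- 8                       0xfb
step 9: u <- s                       0xff
step 10: s <- (4 - (s * s))           0xff

Answer: 11 steps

s: -96,-96,-96,-96,-96,-96,-96,-96
u: 10,10,10,10,10,10,10,10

steps = 11; useful = 72; efficiency = 72/88 = 9/11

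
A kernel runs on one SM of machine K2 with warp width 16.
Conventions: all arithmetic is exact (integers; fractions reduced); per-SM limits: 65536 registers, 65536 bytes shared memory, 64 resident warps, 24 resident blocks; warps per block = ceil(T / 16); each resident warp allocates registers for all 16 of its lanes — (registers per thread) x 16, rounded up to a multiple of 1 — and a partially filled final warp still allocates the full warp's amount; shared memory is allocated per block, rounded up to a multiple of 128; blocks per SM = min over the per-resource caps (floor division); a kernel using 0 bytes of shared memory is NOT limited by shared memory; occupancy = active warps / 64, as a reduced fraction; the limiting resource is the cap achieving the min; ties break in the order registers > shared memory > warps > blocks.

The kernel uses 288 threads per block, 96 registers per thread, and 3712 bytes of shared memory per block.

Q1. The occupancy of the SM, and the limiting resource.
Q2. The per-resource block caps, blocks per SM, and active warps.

Answer: occupancy 9/16, limited by registers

registers: 2 blocks
shared memory: 17 blocks
warps: 3 blocks
blocks: 24 blocks

Answer: 2 blocks, 36 active warps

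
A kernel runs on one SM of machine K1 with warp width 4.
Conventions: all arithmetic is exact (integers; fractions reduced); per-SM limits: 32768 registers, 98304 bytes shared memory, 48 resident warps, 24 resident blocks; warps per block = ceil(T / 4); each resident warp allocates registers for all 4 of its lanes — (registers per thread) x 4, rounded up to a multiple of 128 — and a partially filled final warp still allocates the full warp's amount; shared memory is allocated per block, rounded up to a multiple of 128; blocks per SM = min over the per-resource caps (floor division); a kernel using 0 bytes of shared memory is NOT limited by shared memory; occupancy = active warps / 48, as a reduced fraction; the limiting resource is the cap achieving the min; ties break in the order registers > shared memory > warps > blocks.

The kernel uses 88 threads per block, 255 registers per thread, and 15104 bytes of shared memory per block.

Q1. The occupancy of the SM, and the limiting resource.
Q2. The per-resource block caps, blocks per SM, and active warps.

Answer: occupancy 11/24, limited by registers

registers: 1 block
shared memory: 6 blocks
warps: 2 blocks
blocks: 24 blocks

Answer: 1 block, 22 active warps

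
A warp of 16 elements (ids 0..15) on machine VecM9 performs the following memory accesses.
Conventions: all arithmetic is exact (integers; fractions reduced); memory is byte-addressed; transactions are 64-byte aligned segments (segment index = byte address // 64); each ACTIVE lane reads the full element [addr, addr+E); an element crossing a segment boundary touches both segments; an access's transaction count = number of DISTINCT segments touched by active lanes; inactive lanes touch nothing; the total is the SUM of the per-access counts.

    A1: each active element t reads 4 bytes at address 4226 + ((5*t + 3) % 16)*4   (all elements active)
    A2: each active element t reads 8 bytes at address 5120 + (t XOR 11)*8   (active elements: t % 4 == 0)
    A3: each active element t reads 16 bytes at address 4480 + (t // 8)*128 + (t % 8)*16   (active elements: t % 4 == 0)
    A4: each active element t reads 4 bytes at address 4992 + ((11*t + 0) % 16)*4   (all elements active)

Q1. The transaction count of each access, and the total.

A1: 2 transactions
A2: 2 transactions
A3: 4 transactions
A4: 1 transaction

Answer: 2,2,4,1; total 9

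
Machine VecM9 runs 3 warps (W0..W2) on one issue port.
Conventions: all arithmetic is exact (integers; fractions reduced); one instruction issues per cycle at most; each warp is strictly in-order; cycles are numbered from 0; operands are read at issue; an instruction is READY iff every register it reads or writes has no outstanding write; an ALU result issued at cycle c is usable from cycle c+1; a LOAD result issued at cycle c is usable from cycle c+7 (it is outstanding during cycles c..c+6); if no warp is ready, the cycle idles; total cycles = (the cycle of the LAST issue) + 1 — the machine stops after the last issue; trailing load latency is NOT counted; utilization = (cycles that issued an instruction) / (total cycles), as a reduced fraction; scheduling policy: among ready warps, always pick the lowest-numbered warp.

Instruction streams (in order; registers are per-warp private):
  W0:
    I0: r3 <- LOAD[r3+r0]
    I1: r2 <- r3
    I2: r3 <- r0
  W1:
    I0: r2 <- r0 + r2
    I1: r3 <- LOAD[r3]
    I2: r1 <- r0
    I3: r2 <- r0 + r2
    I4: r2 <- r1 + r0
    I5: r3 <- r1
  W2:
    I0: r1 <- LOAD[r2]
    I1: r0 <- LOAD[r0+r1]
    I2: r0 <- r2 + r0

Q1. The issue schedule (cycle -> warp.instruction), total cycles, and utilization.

cycle 0: W0.I0
cycle 1: W1.I0
cycle 2: W1.I1
cycle 3: W1.I2
cycle 4: W1.I3
cycle 5: W1.I4
cycle 6: W2.I0
cycle 7: W0.I1
cycle 8: W0.I2
cycle 9: W1.I5
cycle 10: idle
cycle 11: idle
cycle 12: idle
cycle 13: W2.I1
cycle 14: idle
cycle 15: idle
cycle 16: idle
cycle 17: idle
cycle 18: idle
cycle 19: idle
cycle 20: W2.I2

Answer: 21 cycles, utilization 4/7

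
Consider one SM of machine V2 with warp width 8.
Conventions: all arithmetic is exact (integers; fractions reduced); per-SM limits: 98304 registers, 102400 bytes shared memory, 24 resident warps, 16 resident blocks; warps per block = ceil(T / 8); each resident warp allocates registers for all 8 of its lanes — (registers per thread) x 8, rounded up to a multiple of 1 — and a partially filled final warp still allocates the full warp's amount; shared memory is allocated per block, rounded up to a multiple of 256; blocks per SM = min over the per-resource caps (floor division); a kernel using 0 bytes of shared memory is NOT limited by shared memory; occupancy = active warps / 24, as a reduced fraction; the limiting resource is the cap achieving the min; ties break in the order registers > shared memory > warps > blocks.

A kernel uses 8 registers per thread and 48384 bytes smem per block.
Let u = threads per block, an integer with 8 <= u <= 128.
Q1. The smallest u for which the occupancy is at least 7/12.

Answer: u = 49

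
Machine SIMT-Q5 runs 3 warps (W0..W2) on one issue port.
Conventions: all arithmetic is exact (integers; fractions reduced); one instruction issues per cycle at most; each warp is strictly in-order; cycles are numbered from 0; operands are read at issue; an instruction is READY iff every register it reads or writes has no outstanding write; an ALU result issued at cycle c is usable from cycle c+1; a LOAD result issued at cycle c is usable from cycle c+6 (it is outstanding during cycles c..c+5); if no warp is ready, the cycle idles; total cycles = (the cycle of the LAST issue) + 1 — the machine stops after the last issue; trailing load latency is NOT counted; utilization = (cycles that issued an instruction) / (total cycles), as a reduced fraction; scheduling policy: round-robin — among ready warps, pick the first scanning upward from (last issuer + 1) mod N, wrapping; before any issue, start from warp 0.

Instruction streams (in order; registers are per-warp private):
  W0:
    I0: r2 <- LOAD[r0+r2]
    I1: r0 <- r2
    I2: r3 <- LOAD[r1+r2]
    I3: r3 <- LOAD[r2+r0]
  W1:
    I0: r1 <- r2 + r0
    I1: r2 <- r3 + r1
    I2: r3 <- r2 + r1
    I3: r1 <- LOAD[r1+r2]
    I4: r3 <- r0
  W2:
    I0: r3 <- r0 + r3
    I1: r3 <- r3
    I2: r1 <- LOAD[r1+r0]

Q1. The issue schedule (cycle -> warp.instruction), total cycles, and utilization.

cycle 0: W0.I0
cycle 1: W1.I0
cycle 2: W2.I0
cycle 3: W1.I1
cycle 4: W2.I1
cycle 5: W1.I2
cycle 6: W2.I2
cycle 7: W0.I1
cycle 8: W1.I3
cycle 9: W0.I2
cycle 10: W1.I4
cycle 11: idle
cycle 12: idle
cycle 13: idle
cycle 14: idle
cycle 15: W0.I3

Answer: 16 cycles, utilization 3/4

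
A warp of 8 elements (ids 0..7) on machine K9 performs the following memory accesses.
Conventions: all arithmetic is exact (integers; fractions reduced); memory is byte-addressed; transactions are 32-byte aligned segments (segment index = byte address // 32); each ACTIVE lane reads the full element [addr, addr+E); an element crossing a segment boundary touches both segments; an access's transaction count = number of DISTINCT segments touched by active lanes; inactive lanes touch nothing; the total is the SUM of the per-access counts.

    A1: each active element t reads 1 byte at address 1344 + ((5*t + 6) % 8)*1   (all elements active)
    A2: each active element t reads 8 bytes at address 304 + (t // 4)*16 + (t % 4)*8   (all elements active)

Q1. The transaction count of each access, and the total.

A1: 1 transaction
A2: 2 transactions

Answer: 1,2; total 3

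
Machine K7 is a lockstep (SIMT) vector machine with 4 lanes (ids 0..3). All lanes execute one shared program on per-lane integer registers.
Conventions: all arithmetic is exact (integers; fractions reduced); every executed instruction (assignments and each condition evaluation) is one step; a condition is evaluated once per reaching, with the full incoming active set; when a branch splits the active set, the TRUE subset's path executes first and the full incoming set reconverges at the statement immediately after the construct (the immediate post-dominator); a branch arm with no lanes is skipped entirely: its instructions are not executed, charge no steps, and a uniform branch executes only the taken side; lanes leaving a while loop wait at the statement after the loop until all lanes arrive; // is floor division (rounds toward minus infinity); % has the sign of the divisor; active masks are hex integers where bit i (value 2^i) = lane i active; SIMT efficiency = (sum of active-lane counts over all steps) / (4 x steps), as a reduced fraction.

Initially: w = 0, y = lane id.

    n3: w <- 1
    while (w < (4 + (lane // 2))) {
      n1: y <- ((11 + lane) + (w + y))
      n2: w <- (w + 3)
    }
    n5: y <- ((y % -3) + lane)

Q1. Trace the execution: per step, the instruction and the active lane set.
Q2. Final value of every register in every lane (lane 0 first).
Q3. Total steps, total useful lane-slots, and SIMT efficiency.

step 0: w <- 1                       0xf
step 1: eval (w < (4 + (lane // 2))) 0xf
step 2: y <- ((11 + lane) + (w + y)) 0xf
step 3: w <- (w + 3)                 0xf
step 4: eval (w < (4 + (lane // 2))) 0xf
step 5: y <- ((11 + lane) + (w + y)) 0xc
step 6: w <- (w + 3)                 0xc
step 7: eval (w < (4 + (lane // 2))) 0xc
step 8: y <- ((y % -3) + lane)       0xf

Answer: 9 steps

w: 4,4,7,7
y: 0,0,2,3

steps = 9; useful = 30; efficiency = 30/36 = 5/6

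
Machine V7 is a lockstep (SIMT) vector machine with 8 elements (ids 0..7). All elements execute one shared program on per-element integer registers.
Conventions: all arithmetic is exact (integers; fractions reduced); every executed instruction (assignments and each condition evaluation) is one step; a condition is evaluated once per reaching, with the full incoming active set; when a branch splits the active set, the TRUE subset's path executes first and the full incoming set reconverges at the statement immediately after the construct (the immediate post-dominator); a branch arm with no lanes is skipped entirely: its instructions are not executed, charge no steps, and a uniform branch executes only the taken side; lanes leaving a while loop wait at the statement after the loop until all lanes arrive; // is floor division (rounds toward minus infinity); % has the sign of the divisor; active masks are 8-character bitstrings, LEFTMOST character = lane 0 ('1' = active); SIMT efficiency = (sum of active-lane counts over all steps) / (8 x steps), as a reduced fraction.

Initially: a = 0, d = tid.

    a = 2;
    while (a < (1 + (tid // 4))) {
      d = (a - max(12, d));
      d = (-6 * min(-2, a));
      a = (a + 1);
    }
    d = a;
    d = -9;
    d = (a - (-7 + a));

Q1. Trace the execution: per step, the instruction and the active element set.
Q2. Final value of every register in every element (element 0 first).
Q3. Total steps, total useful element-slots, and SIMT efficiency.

step 0: a <- 2                       11111111
step 1: eval (a < (1 + (tid // 4)))  11111111
step 2: d <- a                       11111111
step 3: d <- -9                      11111111
step 4: d <- (a - (-7 + a))          11111111

Answer: 5 steps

a: 2,2,2,2,2,2,2,2
d: 7,7,7,7,7,7,7,7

steps = 5; useful = 40; efficiency = 40/40 = 1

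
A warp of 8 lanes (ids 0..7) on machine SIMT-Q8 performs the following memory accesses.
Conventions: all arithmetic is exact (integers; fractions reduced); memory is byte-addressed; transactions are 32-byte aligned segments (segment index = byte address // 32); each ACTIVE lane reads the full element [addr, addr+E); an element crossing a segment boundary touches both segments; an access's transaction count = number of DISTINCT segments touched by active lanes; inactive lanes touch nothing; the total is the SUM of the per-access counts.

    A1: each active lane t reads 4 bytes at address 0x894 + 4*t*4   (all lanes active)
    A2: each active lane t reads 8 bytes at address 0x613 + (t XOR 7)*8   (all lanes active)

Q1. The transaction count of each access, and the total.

A1: 5 transactions
A2: 3 transactions

Answer: 5,3; total 8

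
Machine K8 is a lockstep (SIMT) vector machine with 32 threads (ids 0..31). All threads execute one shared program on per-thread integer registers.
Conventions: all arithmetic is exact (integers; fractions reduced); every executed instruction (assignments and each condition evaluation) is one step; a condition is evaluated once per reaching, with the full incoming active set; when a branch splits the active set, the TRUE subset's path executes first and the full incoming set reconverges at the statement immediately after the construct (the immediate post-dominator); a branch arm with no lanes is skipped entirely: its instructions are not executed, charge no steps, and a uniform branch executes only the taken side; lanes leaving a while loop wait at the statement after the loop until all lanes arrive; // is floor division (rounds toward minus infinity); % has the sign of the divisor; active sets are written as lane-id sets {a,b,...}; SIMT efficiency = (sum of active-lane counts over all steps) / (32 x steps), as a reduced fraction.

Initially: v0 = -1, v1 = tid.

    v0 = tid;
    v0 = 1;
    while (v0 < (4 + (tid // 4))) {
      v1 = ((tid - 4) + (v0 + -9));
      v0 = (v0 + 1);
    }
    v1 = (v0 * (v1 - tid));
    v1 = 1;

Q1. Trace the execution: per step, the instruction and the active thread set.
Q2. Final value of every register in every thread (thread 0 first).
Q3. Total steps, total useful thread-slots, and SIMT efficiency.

step 0: v0 <- tid                    {0,1,2,3,4,5,6,7,8,9,10,11,12,13,14,15,16,17,18,19,20,21,22,23,24,25,26,27,28,29,30,31}
step 1: v0 <- 1                      {0,1,2,3,4,5,6,7,8,9,10,11,12,13,14,15,16,17,18,19,20,21,22,23,24,25,26,27,28,29,30,31}
step 2: eval (v0 < (4 + (tid // 4))) {0,1,2,3,4,5,6,7,8,9,10,11,12,13,14,15,16,17,18,19,20,21,22,23,24,25,26,27,28,29,30,31}
step 3: v1 <- ((tid - 4) + (v0 + -9)) {0,1,2,3,4,5,6,7,8,9,10,11,12,13,14,15,16,17,18,19,20,21,22,23,24,25,26,27,28,29,30,31}
step 4: v0 <- (v0 + 1)               {0,1,2,3,4,5,6,7,8,9,10,11,12,13,14,15,16,17,18,19,20,21,22,23,24,25,26,27,28,29,30,31}
step 5: eval (v0 < (4 + (tid // 4))) {0,1,2,3,4,5,6,7,8,9,10,11,12,13,14,15,16,17,18,19,20,21,22,23,24,25,26,27,28,29,30,31}
step 6: v1 <- ((tid - 4) + (v0 + -9)) {0,1,2,3,4,5,6,7,8,9,10,11,12,13,14,15,16,17,18,19,20,21,22,23,24,25,26,27,28,29,30,31}
step 7: v0 <- (v0 + 1)               {0,1,2,3,4,5,6,7,8,9,10,11,12,13,14,15,16,17,18,19,20,21,22,23,24,25,26,27,28,29,30,31}
step 8: eval (v0 < (4 + (tid // 4))) {0,1,2,3,4,5,6,7,8,9,10,11,12,13,14,15,16,17,18,19,20,21,22,23,24,25,26,27,28,29,30,31}
step 9: v1 <- ((tid - 4) + (v0 + -9)) {0,1,2,3,4,5,6,7,8,9,10,11,12,13,14,15,16,17,18,19,20,21,22,23,24,25,26,27,28,29,30,31}
step 10: v0 <- (v0 + 1)               {0,1,2,3,4,5,6,7,8,9,10,11,12,13,14,15,16,17,18,19,20,21,22,23,24,25,26,27,28,29,30,31}
step 11: eval (v0 < (4 + (tid // 4))) {0,1,2,3,4,5,6,7,8,9,10,11,12,13,14,15,16,17,18,19,20,21,22,23,24,25,26,27,28,29,30,31}
step 12: v1 <- ((tid - 4) + (v0 + -9)) {4,5,6,7,8,9,10,11,12,13,14,15,16,17,18,19,20,21,22,23,24,25,26,27,28,29,30,31}
step 13: v0 <- (v0 + 1)               {4,5,6,7,8,9,10,11,12,13,14,15,16,17,18,19,20,21,22,23,24,25,26,27,28,29,30,31}
step 14: eval (v0 < (4 + (tid // 4))) {4,5,6,7,8,9,10,11,12,13,14,15,16,17,18,19,20,21,22,23,24,25,26,27,28,29,30,31}
step 15: v1 <- ((tid - 4) + (v0 + -9)) {8,9,10,11,12,13,14,15,16,17,18,19,20,21,22,23,24,25,26,27,28,29,30,31}
step 16: v0 <- (v0 + 1)               {8,9,10,11,12,13,14,15,16,17,18,19,20,21,22,23,24,25,26,27,28,29,30,31}
step 17: eval (v0 < (4 + (tid // 4))) {8,9,10,11,12,13,14,15,16,17,18,19,20,21,22,23,24,25,26,27,28,29,30,31}
step 18: v1 <- ((tid - 4) + (v0 + -9)) {12,13,14,15,16,17,18,19,20,21,22,23,24,25,26,27,28,29,30,31}
step 19: v0 <- (v0 + 1)               {12,13,14,15,16,17,18,19,20,21,22,23,24,25,26,27,28,29,30,31}
step 20: eval (v0 < (4 + (tid // 4))) {12,13,14,15,16,17,18,19,20,21,22,23,24,25,26,27,28,29,30,31}
step 21: v1 <- ((tid - 4) + (v0 + -9)) {16,17,18,19,20,21,22,23,24,25,26,27,28,29,30,31}
step 22: v0 <- (v0 + 1)               {16,17,18,19,20,21,22,23,24,25,26,27,28,29,30,31}
step 23: eval (v0 < (4 + (tid // 4))) {16,17,18,19,20,21,22,23,24,25,26,27,28,29,30,31}
step 24: v1 <- ((tid - 4) + (v0 + -9)) {20,21,22,23,24,25,26,27,28,29,30,31}
step 25: v0 <- (v0 + 1)               {20,21,22,23,24,25,26,27,28,29,30,31}
step 26: eval (v0 < (4 + (tid // 4))) {20,21,22,23,24,25,26,27,28,29,30,31}
step 27: v1 <- ((tid - 4) + (v0 + -9)) {24,25,26,27,28,29,30,31}
step 28: v0 <- (v0 + 1)               {24,25,26,27,28,29,30,31}
step 29: eval (v0 < (4 + (tid // 4))) {24,25,26,27,28,29,30,31}
step 30: v1 <- ((tid - 4) + (v0 + -9)) {28,29,30,31}
step 31: v0 <- (v0 + 1)               {28,29,30,31}
step 32: eval (v0 < (4 + (tid // 4))) {28,29,30,31}
step 33: v1 <- (v0 * (v1 - tid))      {0,1,2,3,4,5,6,7,8,9,10,11,12,13,14,15,16,17,18,19,20,21,22,23,24,25,26,27,28,29,30,31}
step 34: v1 <- 1                      {0,1,2,3,4,5,6,7,8,9,10,11,12,13,14,15,16,17,18,19,20,21,22,23,24,25,26,27,28,29,30,31}

Answer: 35 steps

v0: 4,4,4,4,5,5,5,5,6,6,6,6,7,7,7,7,8,8,8,8,9,9,9,9,10,10,10,10,11,11,11,11
v1: 1,1,1,1,1,1,1,1,1,1,1,1,1,1,1,1,1,1,1,1,1,1,1,1,1,1,1,1,1,1,1,1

steps = 35; useful = 784; efficiency = 784/1120 = 7/10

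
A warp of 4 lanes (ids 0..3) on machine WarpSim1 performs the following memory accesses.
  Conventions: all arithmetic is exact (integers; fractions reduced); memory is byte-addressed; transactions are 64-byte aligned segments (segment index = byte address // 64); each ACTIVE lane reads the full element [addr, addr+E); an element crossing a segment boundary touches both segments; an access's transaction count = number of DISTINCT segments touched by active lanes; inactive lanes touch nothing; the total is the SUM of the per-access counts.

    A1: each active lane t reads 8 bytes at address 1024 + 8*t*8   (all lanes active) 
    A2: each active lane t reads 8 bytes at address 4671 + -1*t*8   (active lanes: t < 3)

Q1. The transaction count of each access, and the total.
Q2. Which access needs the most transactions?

A1: 4 transactions
A2: 2 transactions

Answer: 4,2; total 6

Answer: A1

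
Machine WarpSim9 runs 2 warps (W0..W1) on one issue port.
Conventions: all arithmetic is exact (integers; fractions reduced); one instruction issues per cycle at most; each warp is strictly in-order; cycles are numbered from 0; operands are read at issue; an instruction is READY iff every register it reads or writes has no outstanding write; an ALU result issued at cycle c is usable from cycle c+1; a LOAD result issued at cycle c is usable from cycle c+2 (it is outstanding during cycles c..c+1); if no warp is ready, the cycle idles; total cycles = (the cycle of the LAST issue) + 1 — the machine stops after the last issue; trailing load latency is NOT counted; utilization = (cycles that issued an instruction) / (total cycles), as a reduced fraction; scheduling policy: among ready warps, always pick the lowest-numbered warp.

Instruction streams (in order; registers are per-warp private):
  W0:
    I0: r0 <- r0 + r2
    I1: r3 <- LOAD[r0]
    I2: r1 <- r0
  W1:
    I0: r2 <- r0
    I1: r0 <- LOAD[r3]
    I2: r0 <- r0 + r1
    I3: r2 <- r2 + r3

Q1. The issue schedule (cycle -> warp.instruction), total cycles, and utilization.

cycle 0: W0.I0
cycle 1: W0.I1
cycle 2: W0.I2
cycle 3: W1.I0
cycle 4: W1.I1
cycle 5: idle
cycle 6: W1.I2
cycle 7: W1.I3

Answer: 8 cycles, utilization 7/8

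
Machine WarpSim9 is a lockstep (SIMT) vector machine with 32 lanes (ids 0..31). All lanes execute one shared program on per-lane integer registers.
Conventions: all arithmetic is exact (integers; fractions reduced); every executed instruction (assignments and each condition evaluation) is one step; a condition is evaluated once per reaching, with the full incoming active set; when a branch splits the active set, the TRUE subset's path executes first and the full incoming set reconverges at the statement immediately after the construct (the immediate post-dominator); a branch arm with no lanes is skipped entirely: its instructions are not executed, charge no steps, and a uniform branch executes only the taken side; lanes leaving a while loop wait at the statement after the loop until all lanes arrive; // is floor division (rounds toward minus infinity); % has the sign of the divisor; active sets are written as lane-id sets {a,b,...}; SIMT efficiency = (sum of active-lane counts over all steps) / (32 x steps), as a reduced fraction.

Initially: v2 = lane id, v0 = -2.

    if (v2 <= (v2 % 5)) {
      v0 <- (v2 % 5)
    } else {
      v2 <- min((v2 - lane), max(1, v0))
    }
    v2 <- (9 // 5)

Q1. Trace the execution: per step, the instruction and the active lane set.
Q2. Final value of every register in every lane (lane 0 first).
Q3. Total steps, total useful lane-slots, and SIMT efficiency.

step 0: eval (v2 <= (v2 % 5))        {0,1,2,3,4,5,6,7,8,9,10,11,12,13,14,15,16,17,18,19,20,21,22,23,24,25,26,27,28,29,30,31}
step 1: v0 <- (v2 % 5)               {0,1,2,3,4}
step 2: v2 <- min((v2 - lane), max(1, v0)) {5,6,7,8,9,10,11,12,13,14,15,16,17,18,19,20,21,22,23,24,25,26,27,28,29,30,31}
step 3: v2 <- (9 // 5)               {0,1,2,3,4,5,6,7,8,9,10,11,12,13,14,15,16,17,18,19,20,21,22,23,24,25,26,27,28,29,30,31}

Answer: 4 steps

v2: 1,1,1,1,1,1,1,1,1,1,1,1,1,1,1,1,1,1,1,1,1,1,1,1,1,1,1,1,1,1,1,1
v0: 0,1,2,3,4,-2,-2,-2,-2,-2,-2,-2,-2,-2,-2,-2,-2,-2,-2,-2,-2,-2,-2,-2,-2,-2,-2,-2,-2,-2,-2,-2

steps = 4; useful = 96; efficiency = 96/128 = 3/4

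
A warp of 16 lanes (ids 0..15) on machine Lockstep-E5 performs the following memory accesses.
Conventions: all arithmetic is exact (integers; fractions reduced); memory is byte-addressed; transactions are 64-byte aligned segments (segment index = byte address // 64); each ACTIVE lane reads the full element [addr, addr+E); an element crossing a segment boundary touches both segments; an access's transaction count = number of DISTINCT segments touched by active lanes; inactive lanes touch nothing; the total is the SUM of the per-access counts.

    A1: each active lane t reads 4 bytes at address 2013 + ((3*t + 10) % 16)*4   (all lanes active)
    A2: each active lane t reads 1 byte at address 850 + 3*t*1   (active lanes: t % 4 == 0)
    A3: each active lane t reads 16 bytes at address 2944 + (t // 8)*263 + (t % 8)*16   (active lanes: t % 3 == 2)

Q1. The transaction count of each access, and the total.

A1: 2 transactions
A2: 1 transaction
A3: 4 transactions

Answer: 2,1,4; total 7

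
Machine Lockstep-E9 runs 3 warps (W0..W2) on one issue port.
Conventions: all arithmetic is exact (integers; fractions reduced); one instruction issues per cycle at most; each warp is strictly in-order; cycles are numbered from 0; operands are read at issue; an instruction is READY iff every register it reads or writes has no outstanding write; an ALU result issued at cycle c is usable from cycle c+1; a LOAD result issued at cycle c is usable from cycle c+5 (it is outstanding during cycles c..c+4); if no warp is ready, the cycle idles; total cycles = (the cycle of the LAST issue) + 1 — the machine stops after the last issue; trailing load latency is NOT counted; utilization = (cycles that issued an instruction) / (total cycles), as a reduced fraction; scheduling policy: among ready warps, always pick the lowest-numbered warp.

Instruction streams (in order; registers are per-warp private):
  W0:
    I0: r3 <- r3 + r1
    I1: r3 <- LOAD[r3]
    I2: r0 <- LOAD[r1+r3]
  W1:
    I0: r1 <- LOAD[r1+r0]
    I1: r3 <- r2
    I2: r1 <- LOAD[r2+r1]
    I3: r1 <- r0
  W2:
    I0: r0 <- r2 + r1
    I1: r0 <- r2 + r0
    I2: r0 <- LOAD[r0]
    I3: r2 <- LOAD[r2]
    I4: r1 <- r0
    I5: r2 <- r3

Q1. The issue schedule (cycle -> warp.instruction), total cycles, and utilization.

cycle 0: W0.I0
cycle 1: W0.I1
cycle 2: W1.I0
cycle 3: W1.I1
cycle 4: W2.I0
cycle 5: W2.I1
cycle 6: W0.I2
cycle 7: W1.I2
cycle 8: W2.I2
cycle 9: W2.I3
cycle 10: idle
cycle 11: idle
cycle 12: W1.I3
cycle 13: W2.I4
cycle 14: W2.I5

Answer: 15 cycles, utilization 13/15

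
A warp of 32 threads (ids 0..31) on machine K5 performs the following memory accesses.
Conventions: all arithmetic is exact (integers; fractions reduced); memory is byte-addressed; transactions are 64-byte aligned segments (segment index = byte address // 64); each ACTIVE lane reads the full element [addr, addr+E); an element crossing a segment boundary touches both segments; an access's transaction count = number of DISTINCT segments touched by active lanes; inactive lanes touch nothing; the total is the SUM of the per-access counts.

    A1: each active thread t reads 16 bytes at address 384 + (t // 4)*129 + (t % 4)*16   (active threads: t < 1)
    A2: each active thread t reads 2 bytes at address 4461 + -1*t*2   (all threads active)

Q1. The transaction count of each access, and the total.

A1: 1 transaction
A2: 2 transactions

Answer: 1,2; total 3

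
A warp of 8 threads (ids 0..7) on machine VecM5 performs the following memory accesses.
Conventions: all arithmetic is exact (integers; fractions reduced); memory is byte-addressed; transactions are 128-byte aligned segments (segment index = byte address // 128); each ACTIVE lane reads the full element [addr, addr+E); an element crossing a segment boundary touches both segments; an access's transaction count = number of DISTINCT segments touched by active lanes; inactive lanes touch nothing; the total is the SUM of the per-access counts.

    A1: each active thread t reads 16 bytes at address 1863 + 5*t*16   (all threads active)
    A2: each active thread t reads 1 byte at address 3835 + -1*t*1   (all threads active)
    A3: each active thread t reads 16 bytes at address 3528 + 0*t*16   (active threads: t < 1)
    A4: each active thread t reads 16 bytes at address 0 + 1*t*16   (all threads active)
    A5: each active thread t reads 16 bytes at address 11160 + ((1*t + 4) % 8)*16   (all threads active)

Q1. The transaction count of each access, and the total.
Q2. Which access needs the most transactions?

A1: 6 transactions
A2: 1 transaction
A3: 1 transaction
A4: 1 transaction
A5: 2 transactions

Answer: 6,1,1,1,2; total 11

Answer: A1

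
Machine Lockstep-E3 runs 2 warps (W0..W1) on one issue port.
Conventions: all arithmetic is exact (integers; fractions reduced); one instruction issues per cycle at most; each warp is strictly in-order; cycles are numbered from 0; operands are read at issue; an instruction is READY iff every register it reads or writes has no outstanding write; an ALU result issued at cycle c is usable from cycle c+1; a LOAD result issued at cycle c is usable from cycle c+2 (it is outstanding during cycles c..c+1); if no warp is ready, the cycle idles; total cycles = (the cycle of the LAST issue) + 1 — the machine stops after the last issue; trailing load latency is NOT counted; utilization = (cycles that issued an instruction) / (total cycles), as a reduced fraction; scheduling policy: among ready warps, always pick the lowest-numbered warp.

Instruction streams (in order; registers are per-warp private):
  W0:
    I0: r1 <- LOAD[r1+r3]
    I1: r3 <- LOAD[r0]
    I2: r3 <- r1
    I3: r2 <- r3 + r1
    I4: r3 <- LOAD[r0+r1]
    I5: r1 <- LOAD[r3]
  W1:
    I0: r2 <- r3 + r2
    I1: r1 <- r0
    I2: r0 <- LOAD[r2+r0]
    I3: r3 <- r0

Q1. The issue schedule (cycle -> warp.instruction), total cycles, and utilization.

cycle 0: W0.I0
cycle 1: W0.I1
cycle 2: W1.I0
cycle 3: W0.I2
cycle 4: W0.I3
cycle 5: W0.I4
cycle 6: W1.I1
cycle 7: W0.I5
cycle 8: W1.I2
cycle 9: idle
cycle 10: W1.I3

Answer: 11 cycles, utilization 10/11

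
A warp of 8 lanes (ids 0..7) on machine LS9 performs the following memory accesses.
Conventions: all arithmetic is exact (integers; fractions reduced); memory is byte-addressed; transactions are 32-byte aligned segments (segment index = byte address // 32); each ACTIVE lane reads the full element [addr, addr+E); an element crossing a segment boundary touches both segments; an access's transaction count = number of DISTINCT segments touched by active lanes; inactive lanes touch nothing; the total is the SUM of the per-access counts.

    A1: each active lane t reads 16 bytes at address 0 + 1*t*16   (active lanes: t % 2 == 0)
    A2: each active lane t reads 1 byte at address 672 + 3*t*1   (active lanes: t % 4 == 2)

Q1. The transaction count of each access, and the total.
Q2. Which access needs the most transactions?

A1: 4 transactions
A2: 1 transaction

Answer: 4,1; total 5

Answer: A1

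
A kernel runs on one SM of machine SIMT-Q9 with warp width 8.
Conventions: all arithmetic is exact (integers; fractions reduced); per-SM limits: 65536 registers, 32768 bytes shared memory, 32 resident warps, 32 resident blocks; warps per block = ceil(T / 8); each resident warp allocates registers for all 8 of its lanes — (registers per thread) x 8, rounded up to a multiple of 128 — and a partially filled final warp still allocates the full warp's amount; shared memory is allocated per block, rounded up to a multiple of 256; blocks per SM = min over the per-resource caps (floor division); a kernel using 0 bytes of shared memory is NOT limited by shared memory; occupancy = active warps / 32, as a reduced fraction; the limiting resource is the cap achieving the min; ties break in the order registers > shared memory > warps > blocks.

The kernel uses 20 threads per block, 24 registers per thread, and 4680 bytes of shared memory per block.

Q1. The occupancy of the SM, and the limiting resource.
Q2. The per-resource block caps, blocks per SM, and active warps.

Answer: occupancy 9/16, limited by shared memory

registers: 85 blocks
shared memory: 6 blocks
warps: 10 blocks
blocks: 32 blocks

Answer: 6 blocks, 18 active warps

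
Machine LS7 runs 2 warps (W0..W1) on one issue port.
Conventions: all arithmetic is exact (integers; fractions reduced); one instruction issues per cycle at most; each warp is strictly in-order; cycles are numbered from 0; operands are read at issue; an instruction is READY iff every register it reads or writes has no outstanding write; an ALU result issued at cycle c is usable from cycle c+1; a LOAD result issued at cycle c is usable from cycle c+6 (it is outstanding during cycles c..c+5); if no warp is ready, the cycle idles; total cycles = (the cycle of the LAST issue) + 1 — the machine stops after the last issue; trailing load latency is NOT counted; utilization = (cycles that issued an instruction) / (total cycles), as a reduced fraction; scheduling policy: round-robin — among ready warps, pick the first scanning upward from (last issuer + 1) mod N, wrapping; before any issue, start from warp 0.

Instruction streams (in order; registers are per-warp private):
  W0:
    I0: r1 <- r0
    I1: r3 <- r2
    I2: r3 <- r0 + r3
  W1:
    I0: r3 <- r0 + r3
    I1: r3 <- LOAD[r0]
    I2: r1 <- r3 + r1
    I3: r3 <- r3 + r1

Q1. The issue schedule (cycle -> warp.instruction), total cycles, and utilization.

cycle 0: W0.I0
cycle 1: W1.I0
cycle 2: W0.I1
cycle 3: W1.I1
cycle 4: W0.I2
cycle 5: idle
cycle 6: idle
cycle 7: idle
cycle 8: idle
cycle 9: W1.I2
cycle 10: W1.I3

Answer: 11 cycles, utilization 7/11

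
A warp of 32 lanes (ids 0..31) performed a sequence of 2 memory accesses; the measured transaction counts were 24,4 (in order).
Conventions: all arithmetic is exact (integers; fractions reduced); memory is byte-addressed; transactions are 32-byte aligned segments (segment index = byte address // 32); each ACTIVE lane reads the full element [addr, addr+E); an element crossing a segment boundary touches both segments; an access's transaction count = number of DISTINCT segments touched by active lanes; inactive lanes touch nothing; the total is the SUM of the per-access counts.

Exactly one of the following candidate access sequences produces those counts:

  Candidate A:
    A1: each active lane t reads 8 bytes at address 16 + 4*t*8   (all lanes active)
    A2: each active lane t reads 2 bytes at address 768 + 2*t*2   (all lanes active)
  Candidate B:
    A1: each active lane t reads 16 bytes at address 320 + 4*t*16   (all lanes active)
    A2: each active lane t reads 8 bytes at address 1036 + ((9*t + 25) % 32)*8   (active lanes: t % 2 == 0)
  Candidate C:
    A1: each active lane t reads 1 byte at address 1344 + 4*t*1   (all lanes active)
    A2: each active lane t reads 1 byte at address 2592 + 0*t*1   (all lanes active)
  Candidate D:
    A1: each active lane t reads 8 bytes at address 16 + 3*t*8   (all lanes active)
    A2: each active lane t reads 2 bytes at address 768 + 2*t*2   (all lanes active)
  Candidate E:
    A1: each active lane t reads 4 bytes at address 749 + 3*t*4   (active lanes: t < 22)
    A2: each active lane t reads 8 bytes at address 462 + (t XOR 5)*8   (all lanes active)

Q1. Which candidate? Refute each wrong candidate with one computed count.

A: A1 gives 32 transactions, not 24
B: A1 gives 32 transactions, not 24
C: A1 gives 4 transactions, not 24
E: A1 gives 9 transactions, not 24
D: all counts match (24,4)

Answer: D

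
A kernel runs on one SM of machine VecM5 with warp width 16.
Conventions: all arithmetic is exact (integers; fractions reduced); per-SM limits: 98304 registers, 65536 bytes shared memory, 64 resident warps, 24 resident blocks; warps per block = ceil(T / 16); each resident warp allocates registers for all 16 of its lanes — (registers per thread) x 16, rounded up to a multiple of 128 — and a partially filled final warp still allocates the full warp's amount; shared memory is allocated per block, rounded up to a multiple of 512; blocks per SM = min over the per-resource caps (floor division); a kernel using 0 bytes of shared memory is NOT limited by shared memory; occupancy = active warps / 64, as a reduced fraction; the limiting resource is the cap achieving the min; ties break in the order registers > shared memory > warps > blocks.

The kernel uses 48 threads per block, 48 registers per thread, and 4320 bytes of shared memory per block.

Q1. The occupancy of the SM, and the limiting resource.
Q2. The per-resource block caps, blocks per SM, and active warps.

Answer: occupancy 21/32, limited by shared memory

registers: 42 blocks
shared memory: 14 blocks
warps: 21 blocks
blocks: 24 blocks

Answer: 14 blocks, 42 active warps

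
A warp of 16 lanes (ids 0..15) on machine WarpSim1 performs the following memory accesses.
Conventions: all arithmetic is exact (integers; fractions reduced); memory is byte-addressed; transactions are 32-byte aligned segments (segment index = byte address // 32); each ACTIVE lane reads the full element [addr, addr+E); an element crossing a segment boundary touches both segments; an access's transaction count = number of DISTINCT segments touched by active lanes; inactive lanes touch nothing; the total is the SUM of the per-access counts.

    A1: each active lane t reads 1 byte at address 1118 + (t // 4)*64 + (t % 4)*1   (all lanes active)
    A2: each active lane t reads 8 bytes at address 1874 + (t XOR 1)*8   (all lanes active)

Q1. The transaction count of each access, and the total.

A1: 8 transactions
A2: 5 transactions

Answer: 8,5; total 13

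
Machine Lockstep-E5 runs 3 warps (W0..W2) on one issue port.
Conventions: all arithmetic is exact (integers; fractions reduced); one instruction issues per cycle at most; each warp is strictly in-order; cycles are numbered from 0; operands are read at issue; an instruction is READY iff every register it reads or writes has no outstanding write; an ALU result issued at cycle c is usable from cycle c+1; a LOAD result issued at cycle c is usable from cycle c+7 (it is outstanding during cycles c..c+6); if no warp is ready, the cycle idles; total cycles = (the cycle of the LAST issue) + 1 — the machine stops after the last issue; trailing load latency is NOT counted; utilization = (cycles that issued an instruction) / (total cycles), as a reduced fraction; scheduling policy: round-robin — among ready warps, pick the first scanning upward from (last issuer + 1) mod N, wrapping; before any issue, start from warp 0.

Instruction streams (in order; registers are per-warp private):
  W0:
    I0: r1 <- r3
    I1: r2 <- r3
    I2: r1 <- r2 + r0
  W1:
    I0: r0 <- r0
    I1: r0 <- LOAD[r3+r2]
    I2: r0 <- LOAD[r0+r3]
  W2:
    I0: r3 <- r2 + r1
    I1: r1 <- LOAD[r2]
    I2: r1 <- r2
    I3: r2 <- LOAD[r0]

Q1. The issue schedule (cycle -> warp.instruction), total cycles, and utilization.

cycle 0: W0.I0
cycle 1: W1.I0
cycle 2: W2.I0
cycle 3: W0.I1
cycle 4: W1.I1
cycle 5: W2.I1
cycle 6: W0.I2
cycle 7: idle
cycle 8: idle
cycle 9: idle
cycle 10: idle
cycle 11: W1.I2
cycle 12: W2.I2
cycle 13: W2.I3

Answer: 14 cycles, utilization 5/7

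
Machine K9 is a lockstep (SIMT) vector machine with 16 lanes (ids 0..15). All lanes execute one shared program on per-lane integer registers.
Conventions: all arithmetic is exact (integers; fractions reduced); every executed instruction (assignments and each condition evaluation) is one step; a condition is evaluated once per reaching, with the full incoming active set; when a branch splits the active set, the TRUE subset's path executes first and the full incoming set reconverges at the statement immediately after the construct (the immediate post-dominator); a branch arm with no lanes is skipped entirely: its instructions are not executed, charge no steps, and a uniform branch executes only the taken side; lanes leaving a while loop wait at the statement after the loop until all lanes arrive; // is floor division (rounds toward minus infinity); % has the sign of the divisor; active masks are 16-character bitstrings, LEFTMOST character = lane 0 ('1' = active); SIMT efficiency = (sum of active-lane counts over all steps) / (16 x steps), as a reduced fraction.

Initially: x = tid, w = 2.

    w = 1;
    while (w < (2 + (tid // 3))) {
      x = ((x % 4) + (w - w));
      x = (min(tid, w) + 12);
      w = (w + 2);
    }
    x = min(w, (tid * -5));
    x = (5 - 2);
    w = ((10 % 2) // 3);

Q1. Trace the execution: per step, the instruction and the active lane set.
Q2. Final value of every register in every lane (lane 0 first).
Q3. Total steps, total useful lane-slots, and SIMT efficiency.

step 0: w <- 1                       1111111111111111
step 1: eval (w < (2 + (tid // 3)))  1111111111111111
step 2: x <- ((x % 4) + (w - w))     1111111111111111
step 3: x <- (min(tid, w) + 12)      1111111111111111
step 4: w <- (w + 2)                 1111111111111111
step 5: eval (w < (2 + (tid // 3)))  1111111111111111
step 6: x <- ((x % 4) + (w - w))     0000001111111111
step 7: x <- (min(tid, w) + 12)      0000001111111111
step 8: w <- (w + 2)                 0000001111111111
step 9: eval (w < (2 + (tid // 3)))  0000001111111111
step 10: x <- ((x % 4) + (w - w))     0000000000001111
step 11: x <- (min(tid, w) + 12)      0000000000001111
step 12: w <- (w + 2)                 0000000000001111
step 13: eval (w < (2 + (tid // 3)))  0000000000001111
step 14: x <- min(w, (tid * -5))      1111111111111111
step 15: x <- (5 - 2)                 1111111111111111
step 16: w <- ((10 % 2) // 3)         1111111111111111

Answer: 17 steps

x: 3,3,3,3,3,3,3,3,3,3,3,3,3,3,3,3
w: 0,0,0,0,0,0,0,0,0,0,0,0,0,0,0,0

steps = 17; useful = 200; efficiency = 200/272 = 25/34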